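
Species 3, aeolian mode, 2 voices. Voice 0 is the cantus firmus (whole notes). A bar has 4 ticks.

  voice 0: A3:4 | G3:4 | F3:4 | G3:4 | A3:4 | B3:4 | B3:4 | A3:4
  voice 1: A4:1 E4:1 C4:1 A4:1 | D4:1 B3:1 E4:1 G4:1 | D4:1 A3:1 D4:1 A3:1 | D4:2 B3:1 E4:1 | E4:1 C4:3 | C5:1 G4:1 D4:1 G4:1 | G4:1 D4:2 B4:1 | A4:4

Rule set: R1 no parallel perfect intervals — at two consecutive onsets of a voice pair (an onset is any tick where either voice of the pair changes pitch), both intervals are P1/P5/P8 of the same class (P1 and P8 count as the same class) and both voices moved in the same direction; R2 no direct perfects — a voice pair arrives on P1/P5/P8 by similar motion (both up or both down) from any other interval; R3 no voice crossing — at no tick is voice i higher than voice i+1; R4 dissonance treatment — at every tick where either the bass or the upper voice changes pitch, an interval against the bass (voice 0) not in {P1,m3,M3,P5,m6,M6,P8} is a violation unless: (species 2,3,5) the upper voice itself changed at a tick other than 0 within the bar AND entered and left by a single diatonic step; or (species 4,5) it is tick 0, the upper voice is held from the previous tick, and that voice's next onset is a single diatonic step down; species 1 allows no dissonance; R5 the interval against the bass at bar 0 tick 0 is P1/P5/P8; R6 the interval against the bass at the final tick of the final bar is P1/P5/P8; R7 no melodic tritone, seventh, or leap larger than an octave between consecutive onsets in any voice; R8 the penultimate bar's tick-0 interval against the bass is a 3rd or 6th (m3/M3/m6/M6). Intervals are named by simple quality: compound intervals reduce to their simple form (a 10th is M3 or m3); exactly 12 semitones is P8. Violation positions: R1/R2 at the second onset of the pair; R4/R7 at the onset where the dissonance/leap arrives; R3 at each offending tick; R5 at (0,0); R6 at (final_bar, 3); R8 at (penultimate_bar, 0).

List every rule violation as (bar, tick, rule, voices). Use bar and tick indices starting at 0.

bar 0: v0=A3 v1=A4 downbeat P8
bar 1: v0=G3 v1=D4 downbeat P5
bar 2: v0=F3 v1=D4 downbeat M6
bar 3: v0=G3 v1=D4 downbeat P5
bar 4: v0=A3 v1=E4 downbeat P5
bar 5: v0=B3 v1=C5 downbeat m2
bar 6: v0=B3 v1=G4 downbeat m6
bar 7: v0=A3 v1=A4 downbeat P8
  -> R2 @ bar 1 tick 0 v(0, 1): A3/A4 P8 -> G3/D4 P5 similar
  -> R2 @ bar 3 tick 0 v(0, 1): F3/A3 M3 -> G3/D4 P5 similar
  -> R4 @ bar 5 tick 0 v(0, 1): B3/C5 m2 untreated
  -> R1 @ bar 7 tick 0 v(0, 1): B3/B4 P8 -> A3/A4 P8 similar

(1, 0, R2, (0, 1))
(3, 0, R2, (0, 1))
(5, 0, R4, (0, 1))
(7, 0, R1, (0, 1))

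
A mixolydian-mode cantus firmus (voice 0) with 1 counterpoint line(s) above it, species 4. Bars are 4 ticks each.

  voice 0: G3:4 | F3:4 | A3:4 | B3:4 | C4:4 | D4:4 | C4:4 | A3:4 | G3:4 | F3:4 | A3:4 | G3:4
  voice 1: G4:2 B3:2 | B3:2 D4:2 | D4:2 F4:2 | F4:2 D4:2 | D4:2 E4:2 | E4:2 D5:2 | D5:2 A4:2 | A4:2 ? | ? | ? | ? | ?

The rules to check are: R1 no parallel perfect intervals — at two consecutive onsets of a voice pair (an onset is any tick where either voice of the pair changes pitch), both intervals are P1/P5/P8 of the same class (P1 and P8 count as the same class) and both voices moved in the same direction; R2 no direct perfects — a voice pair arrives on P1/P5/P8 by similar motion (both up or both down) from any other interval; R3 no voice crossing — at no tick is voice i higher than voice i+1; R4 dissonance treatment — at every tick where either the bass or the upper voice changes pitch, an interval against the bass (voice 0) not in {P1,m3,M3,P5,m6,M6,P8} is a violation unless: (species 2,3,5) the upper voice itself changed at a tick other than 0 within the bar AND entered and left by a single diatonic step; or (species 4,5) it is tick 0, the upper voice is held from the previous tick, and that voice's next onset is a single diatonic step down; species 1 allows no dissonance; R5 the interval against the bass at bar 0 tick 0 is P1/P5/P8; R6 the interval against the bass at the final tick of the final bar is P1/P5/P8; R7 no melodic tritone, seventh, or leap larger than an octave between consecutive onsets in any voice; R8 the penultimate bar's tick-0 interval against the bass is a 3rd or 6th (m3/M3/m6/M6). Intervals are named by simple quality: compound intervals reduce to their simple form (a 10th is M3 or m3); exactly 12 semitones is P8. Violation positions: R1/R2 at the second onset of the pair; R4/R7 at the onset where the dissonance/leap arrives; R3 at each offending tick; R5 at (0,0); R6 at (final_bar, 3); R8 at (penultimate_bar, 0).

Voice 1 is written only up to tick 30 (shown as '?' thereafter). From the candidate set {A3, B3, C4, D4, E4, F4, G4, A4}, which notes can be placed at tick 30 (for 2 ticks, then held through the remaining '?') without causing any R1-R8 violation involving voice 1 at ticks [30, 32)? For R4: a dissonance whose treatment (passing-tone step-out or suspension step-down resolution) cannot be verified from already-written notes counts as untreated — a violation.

A3: legal
B3: violates R4,R7
C4: legal
D4: violates R4
E4: legal
F4: legal
G4: violates R4
A4: legal

{A3, A4, C4, E4, F4}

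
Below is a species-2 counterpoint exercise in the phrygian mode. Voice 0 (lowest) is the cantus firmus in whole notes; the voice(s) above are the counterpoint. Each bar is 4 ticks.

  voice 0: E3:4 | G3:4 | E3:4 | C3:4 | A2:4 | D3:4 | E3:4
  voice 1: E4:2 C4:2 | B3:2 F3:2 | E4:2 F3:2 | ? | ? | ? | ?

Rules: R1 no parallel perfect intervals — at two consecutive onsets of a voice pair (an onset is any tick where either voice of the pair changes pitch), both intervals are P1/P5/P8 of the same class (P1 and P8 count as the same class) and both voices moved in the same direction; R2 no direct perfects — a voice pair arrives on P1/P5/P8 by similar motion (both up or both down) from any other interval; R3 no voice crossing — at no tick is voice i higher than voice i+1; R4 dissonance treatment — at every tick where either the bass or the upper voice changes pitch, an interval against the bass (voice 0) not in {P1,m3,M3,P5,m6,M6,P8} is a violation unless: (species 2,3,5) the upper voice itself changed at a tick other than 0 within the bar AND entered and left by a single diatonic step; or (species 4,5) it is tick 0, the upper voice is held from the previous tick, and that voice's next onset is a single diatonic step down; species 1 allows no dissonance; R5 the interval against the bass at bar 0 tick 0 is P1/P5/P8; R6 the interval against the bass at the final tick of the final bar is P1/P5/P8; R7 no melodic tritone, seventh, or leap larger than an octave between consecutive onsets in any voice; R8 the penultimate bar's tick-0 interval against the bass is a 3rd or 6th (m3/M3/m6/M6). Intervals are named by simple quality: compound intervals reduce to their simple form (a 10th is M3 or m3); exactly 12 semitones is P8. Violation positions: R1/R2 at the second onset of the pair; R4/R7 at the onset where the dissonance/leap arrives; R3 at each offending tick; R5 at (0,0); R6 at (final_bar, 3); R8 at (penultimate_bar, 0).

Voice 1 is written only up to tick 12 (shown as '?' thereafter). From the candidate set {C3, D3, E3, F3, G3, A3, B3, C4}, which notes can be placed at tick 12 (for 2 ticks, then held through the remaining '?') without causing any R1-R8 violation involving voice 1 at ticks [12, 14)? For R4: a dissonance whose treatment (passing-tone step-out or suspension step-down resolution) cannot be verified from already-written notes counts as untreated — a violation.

{A3, C4, E3, G3}

C3: violates R2
D3: violates R4
E3: legal
F3: violates R4
G3: legal
A3: legal
B3: violates R4,R7
C4: legal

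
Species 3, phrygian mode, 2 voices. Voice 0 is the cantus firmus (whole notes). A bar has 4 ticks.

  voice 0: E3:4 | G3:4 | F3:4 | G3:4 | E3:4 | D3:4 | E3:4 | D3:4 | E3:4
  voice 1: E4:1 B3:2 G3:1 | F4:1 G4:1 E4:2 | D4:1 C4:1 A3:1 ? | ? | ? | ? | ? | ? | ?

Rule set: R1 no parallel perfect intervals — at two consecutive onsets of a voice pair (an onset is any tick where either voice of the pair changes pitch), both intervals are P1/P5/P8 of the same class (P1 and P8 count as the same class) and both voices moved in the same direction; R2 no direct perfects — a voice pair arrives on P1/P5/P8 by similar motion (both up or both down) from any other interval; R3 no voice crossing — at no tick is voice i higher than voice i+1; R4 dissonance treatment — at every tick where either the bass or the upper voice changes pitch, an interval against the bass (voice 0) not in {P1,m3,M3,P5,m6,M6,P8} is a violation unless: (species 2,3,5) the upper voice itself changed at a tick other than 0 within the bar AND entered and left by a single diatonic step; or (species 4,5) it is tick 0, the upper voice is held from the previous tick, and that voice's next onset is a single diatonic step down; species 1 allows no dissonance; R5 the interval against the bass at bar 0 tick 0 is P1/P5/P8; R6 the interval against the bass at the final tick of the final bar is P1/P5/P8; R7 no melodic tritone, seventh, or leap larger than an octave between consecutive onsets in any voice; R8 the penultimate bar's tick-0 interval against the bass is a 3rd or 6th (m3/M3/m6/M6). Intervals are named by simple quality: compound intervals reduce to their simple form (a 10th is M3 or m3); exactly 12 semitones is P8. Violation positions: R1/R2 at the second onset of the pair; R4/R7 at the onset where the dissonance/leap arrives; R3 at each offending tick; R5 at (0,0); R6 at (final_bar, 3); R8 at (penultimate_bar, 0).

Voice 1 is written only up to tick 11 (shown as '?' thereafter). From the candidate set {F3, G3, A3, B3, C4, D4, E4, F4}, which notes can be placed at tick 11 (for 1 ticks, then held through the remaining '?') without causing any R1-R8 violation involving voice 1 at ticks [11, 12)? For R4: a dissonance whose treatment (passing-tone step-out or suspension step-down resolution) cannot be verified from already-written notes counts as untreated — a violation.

{A3, C4, D4, F3, F4}

F3: legal
G3: violates R4
A3: legal
B3: violates R4
C4: legal
D4: legal
E4: violates R4
F4: legal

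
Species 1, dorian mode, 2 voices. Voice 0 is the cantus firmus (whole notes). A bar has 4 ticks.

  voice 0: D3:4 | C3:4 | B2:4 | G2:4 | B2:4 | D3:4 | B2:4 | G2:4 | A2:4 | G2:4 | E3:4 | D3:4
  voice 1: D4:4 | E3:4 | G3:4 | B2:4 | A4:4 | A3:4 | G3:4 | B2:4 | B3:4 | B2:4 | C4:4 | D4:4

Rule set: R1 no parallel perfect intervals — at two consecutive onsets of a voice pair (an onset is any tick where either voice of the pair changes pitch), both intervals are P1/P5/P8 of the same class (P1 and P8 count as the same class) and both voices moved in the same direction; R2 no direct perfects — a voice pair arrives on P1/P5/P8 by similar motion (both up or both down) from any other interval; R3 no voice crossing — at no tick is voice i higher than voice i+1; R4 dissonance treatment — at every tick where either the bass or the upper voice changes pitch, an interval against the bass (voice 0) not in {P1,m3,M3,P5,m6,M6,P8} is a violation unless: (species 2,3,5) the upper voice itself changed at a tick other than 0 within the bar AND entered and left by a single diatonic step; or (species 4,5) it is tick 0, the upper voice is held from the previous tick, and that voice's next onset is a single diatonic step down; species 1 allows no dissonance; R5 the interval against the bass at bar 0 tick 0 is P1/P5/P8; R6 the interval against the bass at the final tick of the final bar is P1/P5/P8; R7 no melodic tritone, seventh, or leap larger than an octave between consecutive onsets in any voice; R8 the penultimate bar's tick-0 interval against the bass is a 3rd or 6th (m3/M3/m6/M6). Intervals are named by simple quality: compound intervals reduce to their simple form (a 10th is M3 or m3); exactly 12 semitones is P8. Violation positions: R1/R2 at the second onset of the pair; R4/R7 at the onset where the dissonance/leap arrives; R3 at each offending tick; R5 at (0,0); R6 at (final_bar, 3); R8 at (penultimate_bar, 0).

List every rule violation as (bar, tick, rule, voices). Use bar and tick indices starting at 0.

(1, 0, R7, (1,))
(4, 0, R4, (0, 1))
(4, 0, R7, (1,))
(8, 0, R4, (0, 1))
(10, 0, R7, (1,))

bar 0: v0=D3 v1=D4 downbeat P8
bar 1: v0=C3 v1=E3 downbeat M3
bar 2: v0=B2 v1=G3 downbeat m6
bar 3: v0=G2 v1=B2 downbeat M3
bar 4: v0=B2 v1=A4 downbeat m7
bar 5: v0=D3 v1=A3 downbeat P5
bar 6: v0=B2 v1=G3 downbeat m6
bar 7: v0=G2 v1=B2 downbeat M3
bar 8: v0=A2 v1=B3 downbeat M2
bar 9: v0=G2 v1=B2 downbeat M3
bar 10: v0=E3 v1=C4 downbeat m6
bar 11: v0=D3 v1=D4 downbeat P8
  -> R7 @ bar 1 tick 0 v(1,): D4->E3 leap 10st
  -> R4 @ bar 4 tick 0 v(0, 1): B2/A4 m7 untreated
  -> R7 @ bar 4 tick 0 v(1,): B2->A4 leap 22st
  -> R4 @ bar 8 tick 0 v(0, 1): A2/B3 M2 untreated
  -> R7 @ bar 10 tick 0 v(1,): B2->C4 leap 13st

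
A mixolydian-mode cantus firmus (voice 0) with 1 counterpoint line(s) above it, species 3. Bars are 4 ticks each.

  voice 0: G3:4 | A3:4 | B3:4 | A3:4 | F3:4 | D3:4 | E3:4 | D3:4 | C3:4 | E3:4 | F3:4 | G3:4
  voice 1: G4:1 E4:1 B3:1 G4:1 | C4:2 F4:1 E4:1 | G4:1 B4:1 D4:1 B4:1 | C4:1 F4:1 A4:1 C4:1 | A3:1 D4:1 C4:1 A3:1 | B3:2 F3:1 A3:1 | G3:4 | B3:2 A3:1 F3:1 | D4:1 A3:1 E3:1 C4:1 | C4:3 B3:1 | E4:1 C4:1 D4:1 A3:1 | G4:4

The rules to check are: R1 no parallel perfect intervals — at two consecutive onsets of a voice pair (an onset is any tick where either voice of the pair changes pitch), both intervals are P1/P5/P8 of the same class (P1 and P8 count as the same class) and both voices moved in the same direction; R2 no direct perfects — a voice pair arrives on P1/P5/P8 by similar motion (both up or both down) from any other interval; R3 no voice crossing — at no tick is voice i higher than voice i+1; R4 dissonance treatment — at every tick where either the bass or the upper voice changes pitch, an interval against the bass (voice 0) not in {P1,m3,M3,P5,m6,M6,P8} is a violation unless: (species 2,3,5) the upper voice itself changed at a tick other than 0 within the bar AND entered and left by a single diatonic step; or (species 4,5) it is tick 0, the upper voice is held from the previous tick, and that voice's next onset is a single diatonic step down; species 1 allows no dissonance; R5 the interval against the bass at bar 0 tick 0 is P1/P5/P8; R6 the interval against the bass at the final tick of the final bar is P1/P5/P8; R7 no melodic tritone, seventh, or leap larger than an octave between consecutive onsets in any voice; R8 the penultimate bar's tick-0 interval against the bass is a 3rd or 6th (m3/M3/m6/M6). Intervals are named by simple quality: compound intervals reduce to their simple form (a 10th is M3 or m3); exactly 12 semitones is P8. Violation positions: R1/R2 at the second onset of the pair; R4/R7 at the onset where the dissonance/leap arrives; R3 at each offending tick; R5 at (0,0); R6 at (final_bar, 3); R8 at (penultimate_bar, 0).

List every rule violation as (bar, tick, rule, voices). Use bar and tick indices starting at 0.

(3, 0, R7, (1,))
(5, 2, R7, (1,))
(8, 0, R4, (0, 1))
(10, 0, R4, (0, 1))
(10, 0, R8, (0, 1))
(11, 0, R2, (0, 1))
(11, 0, R7, (1,))

bar 0: v0=G3 v1=G4 downbeat P8
bar 1: v0=A3 v1=C4 downbeat m3
bar 2: v0=B3 v1=G4 downbeat m6
bar 3: v0=A3 v1=C4 downbeat m3
bar 4: v0=F3 v1=A3 downbeat M3
bar 5: v0=D3 v1=B3 downbeat M6
bar 6: v0=E3 v1=G3 downbeat m3
bar 7: v0=D3 v1=B3 downbeat M6
bar 8: v0=C3 v1=D4 downbeat M2
bar 9: v0=E3 v1=C4 downbeat m6
bar 10: v0=F3 v1=E4 downbeat M7
bar 11: v0=G3 v1=G4 downbeat P8
  -> R7 @ bar 3 tick 0 v(1,): B4->C4 leap 11st
  -> R7 @ bar 5 tick 2 v(1,): B3->F3 leap 6st
  -> R4 @ bar 8 tick 0 v(0, 1): C3/D4 M2 untreated
  -> R4 @ bar 10 tick 0 v(0, 1): F3/E4 M7 untreated
  -> R8 @ bar 10 tick 0 v(0, 1): penult M7 not 3rd/6th
  -> R2 @ bar 11 tick 0 v(0, 1): F3/A3 M3 -> G3/G4 P8 similar
  -> R7 @ bar 11 tick 0 v(1,): A3->G4 leap 10st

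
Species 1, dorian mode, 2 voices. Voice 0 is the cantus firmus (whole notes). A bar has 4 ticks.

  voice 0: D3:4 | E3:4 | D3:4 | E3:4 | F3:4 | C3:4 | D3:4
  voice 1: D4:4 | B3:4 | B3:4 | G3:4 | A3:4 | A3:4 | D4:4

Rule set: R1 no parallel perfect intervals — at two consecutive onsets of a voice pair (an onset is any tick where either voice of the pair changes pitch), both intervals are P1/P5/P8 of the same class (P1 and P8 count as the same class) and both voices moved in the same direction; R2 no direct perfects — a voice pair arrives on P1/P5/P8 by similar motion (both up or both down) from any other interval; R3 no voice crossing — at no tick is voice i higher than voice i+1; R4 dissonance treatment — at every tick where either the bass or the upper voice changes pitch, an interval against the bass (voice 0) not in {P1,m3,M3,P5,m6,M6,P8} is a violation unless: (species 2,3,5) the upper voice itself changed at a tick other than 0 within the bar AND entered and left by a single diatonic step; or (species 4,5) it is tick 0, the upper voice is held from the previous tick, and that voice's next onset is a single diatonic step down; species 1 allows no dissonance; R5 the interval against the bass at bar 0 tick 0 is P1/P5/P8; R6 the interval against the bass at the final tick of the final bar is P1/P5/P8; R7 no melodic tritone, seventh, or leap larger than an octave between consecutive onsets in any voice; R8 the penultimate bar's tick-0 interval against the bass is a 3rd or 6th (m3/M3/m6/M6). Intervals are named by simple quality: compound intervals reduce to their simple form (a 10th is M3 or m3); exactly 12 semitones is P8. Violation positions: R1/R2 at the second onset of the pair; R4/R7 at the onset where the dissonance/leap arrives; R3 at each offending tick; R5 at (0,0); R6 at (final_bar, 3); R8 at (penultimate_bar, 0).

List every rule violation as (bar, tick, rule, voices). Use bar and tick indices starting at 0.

bar 0: v0=D3 v1=D4 downbeat P8
bar 1: v0=E3 v1=B3 downbeat P5
bar 2: v0=D3 v1=B3 downbeat M6
bar 3: v0=E3 v1=G3 downbeat m3
bar 4: v0=F3 v1=A3 downbeat M3
bar 5: v0=C3 v1=A3 downbeat M6
bar 6: v0=D3 v1=D4 downbeat P8
  -> R2 @ bar 6 tick 0 v(0, 1): C3/A3 M6 -> D3/D4 P8 similar

(6, 0, R2, (0, 1))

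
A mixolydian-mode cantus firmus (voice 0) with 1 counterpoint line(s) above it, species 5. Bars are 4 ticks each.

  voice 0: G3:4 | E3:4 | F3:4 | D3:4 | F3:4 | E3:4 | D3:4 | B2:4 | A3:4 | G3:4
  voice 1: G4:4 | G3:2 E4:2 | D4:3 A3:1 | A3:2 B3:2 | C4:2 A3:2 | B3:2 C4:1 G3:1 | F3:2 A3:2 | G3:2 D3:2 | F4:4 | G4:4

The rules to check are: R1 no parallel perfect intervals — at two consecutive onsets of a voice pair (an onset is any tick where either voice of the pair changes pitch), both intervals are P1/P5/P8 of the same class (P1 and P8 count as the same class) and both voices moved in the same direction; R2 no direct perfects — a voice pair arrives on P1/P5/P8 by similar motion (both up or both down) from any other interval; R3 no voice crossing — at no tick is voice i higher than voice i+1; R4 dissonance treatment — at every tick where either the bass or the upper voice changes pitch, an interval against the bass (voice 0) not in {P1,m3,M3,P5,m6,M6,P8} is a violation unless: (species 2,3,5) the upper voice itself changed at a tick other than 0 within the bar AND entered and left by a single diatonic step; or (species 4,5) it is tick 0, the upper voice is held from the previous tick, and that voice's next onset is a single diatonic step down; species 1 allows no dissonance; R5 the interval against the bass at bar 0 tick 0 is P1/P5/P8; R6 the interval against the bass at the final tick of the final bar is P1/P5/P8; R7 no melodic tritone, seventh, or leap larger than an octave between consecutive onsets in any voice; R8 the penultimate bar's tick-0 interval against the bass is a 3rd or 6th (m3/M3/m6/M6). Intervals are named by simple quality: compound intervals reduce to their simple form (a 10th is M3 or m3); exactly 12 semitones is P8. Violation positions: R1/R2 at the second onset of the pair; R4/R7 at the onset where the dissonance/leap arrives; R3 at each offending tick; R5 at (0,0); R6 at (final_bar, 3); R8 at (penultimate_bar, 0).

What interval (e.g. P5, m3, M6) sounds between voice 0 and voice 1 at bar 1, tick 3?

voice 0=E3 voice 1=E4 -> P8

P8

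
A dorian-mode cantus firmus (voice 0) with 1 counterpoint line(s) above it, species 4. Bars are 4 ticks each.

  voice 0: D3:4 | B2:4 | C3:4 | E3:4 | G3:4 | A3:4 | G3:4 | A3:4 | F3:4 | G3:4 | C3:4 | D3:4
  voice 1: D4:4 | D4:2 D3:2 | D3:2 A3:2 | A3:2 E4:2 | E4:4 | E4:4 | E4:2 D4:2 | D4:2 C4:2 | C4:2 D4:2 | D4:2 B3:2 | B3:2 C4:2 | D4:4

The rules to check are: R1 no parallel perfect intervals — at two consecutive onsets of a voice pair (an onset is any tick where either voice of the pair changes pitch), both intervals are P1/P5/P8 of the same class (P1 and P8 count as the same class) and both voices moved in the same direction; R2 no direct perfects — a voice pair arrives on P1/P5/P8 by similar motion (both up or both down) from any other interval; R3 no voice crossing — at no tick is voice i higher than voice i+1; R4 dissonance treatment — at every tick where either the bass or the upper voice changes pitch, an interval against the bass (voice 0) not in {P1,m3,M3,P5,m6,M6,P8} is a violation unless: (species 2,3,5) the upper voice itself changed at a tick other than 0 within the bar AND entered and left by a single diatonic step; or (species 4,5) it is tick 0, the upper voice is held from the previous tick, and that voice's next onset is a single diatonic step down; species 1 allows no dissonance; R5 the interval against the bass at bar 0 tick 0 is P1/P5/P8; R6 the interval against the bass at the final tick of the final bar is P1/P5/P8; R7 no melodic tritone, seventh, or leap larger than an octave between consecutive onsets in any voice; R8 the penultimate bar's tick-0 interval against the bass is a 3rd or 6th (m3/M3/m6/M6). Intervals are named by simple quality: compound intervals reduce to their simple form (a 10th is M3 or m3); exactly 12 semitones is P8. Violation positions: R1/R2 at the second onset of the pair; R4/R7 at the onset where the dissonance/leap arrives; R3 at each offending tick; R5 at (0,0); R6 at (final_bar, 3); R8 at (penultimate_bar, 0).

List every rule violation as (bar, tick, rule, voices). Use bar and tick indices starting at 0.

(2, 0, R4, (0, 1))
(3, 0, R4, (0, 1))
(10, 0, R4, (0, 1))
(10, 0, R8, (0, 1))
(11, 0, R1, (0, 1))

bar 0: v0=D3 v1=D4 downbeat P8
bar 1: v0=B2 v1=D4 downbeat m3
bar 2: v0=C3 v1=D3 downbeat M2
bar 3: v0=E3 v1=A3 downbeat P4
bar 4: v0=G3 v1=E4 downbeat M6
bar 5: v0=A3 v1=E4 downbeat P5
bar 6: v0=G3 v1=E4 downbeat M6
bar 7: v0=A3 v1=D4 downbeat P4
bar 8: v0=F3 v1=C4 downbeat P5
bar 9: v0=G3 v1=D4 downbeat P5
bar 10: v0=C3 v1=B3 downbeat M7
bar 11: v0=D3 v1=D4 downbeat P8
  -> R4 @ bar 2 tick 0 v(0, 1): C3/D3 M2 untreated
  -> R4 @ bar 3 tick 0 v(0, 1): E3/A3 P4 untreated
  -> R4 @ bar 10 tick 0 v(0, 1): C3/B3 M7 untreated
  -> R8 @ bar 10 tick 0 v(0, 1): penult M7 not 3rd/6th
  -> R1 @ bar 11 tick 0 v(0, 1): C3/C4 P8 -> D3/D4 P8 similar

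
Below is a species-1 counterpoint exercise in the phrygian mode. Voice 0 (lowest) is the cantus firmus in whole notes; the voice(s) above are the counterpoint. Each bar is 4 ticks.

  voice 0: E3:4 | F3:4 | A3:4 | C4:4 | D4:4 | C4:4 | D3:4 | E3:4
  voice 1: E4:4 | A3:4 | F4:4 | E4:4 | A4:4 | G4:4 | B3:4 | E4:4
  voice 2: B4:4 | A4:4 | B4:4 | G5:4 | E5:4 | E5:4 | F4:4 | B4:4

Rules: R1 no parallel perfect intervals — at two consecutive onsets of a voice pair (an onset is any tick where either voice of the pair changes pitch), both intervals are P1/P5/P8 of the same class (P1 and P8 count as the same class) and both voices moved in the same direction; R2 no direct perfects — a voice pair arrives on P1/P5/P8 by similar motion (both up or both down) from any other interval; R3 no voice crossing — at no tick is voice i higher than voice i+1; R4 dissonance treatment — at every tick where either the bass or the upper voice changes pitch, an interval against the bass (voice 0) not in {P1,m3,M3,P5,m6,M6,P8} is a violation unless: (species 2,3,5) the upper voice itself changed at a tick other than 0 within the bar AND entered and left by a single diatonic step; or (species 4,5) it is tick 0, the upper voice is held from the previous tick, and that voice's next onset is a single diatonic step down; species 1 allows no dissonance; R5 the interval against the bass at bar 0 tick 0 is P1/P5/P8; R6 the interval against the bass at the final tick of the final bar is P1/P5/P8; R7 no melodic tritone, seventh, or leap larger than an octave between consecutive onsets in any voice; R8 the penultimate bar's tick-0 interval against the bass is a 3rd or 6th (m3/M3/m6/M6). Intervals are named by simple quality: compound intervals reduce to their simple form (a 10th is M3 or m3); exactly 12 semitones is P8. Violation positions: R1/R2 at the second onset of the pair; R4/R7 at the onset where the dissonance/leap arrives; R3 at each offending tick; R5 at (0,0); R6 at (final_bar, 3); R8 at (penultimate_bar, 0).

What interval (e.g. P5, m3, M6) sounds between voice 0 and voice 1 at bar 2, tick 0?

m6

voice 0=A3 voice 1=F4 -> m6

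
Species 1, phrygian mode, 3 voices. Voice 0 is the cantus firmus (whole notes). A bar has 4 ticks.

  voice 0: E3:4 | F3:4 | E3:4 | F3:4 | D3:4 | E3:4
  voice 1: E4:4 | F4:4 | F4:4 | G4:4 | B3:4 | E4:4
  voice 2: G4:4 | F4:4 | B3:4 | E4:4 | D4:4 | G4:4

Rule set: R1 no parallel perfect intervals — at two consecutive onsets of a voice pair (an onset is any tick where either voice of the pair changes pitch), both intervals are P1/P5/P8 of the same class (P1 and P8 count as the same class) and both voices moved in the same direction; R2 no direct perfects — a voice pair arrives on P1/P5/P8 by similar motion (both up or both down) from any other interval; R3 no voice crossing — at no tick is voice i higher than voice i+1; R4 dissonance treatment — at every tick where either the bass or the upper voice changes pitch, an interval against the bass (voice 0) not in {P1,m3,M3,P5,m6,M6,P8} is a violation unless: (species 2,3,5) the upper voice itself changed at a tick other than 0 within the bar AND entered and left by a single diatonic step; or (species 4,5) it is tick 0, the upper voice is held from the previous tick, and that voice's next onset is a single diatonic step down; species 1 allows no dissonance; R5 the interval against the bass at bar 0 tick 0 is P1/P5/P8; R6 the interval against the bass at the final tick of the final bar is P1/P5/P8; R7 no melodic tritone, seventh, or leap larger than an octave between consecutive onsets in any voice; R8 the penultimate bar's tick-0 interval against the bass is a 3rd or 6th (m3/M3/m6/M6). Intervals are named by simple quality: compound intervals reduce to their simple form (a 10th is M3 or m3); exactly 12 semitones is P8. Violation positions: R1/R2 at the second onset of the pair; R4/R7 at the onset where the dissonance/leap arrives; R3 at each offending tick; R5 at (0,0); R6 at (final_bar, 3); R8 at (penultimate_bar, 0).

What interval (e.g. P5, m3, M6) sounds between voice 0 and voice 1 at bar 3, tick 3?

voice 0=F3 voice 1=G4 -> M2

M2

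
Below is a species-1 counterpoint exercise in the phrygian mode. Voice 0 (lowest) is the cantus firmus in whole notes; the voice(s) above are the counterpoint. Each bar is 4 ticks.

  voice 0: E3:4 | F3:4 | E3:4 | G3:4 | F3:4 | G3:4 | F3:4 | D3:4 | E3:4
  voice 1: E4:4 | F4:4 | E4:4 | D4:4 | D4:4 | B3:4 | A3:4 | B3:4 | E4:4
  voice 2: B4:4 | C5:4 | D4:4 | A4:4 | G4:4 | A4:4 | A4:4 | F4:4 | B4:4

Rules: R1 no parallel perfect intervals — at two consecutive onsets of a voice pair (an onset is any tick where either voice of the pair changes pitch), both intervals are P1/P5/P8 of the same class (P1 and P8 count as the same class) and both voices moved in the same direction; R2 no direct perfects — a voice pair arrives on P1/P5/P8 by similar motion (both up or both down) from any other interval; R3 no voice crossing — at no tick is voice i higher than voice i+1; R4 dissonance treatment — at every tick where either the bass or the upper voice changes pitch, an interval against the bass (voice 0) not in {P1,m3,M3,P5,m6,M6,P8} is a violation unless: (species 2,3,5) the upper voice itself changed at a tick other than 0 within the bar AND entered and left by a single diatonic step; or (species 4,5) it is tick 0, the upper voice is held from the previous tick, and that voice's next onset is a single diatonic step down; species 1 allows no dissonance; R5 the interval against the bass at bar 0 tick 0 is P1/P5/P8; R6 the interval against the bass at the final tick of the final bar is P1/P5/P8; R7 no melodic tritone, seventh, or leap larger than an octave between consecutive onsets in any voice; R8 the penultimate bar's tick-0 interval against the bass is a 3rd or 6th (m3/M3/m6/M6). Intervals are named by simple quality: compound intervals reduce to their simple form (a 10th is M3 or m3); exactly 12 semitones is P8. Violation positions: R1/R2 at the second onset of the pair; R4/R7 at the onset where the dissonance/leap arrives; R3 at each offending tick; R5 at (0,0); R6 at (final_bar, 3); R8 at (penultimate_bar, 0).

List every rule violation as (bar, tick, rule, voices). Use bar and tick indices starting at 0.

bar 0: v0=E3 v1=E4 v2=B4 downbeat P5
bar 1: v0=F3 v1=F4 v2=C5 downbeat P5
bar 2: v0=E3 v1=E4 v2=D4 downbeat m7
bar 3: v0=G3 v1=D4 v2=A4 downbeat M2
bar 4: v0=F3 v1=D4 v2=G4 downbeat M2
bar 5: v0=G3 v1=B3 v2=A4 downbeat M2
bar 6: v0=F3 v1=A3 v2=A4 downbeat M3
bar 7: v0=D3 v1=B3 v2=F4 downbeat m3
bar 8: v0=E3 v1=E4 v2=B4 downbeat P5
  -> R1 @ bar 1 tick 0 v(0, 1): E3/E4 P8 -> F3/F4 P8 similar
  -> R1 @ bar 1 tick 0 v(0, 2): E3/B4 P5 -> F3/C5 P5 similar
  -> R1 @ bar 1 tick 0 v(1, 2): E4/B4 P5 -> F4/C5 P5 similar
  -> R1 @ bar 2 tick 0 v(0, 1): F3/F4 P8 -> E3/E4 P8 similar
  -> R3 @ bar 2 tick 0 v(1, 2): E4 above D4
  -> R4 @ bar 2 tick 0 v(0, 2): E3/D4 m7 untreated
  -> R7 @ bar 2 tick 0 v(2,): C5->D4 leap 10st
  -> R3 @ bar 2 tick 1 v(1, 2): E4 above D4
  -> R3 @ bar 2 tick 2 v(1, 2): E4 above D4
  -> R3 @ bar 2 tick 3 v(1, 2): E4 above D4
  -> R4 @ bar 3 tick 0 v(0, 2): G3/A4 M2 untreated
  -> R4 @ bar 4 tick 0 v(0, 2): F3/G4 M2 untreated
  -> R4 @ bar 5 tick 0 v(0, 2): G3/A4 M2 untreated
  -> R2 @ bar 8 tick 0 v(0, 1): D3/B3 M6 -> E3/E4 P8 similar
  -> R2 @ bar 8 tick 0 v(0, 2): D3/F4 m3 -> E3/B4 P5 similar
  -> R2 @ bar 8 tick 0 v(1, 2): B3/F4 TT -> E4/B4 P5 similar
  -> R7 @ bar 8 tick 0 v(2,): F4->B4 leap 6st

(1, 0, R1, (0, 1))
(1, 0, R1, (0, 2))
(1, 0, R1, (1, 2))
(2, 0, R1, (0, 1))
(2, 0, R3, (1, 2))
(2, 0, R4, (0, 2))
(2, 0, R7, (2,))
(2, 1, R3, (1, 2))
(2, 2, R3, (1, 2))
(2, 3, R3, (1, 2))
(3, 0, R4, (0, 2))
(4, 0, R4, (0, 2))
(5, 0, R4, (0, 2))
(8, 0, R2, (0, 1))
(8, 0, R2, (0, 2))
(8, 0, R2, (1, 2))
(8, 0, R7, (2,))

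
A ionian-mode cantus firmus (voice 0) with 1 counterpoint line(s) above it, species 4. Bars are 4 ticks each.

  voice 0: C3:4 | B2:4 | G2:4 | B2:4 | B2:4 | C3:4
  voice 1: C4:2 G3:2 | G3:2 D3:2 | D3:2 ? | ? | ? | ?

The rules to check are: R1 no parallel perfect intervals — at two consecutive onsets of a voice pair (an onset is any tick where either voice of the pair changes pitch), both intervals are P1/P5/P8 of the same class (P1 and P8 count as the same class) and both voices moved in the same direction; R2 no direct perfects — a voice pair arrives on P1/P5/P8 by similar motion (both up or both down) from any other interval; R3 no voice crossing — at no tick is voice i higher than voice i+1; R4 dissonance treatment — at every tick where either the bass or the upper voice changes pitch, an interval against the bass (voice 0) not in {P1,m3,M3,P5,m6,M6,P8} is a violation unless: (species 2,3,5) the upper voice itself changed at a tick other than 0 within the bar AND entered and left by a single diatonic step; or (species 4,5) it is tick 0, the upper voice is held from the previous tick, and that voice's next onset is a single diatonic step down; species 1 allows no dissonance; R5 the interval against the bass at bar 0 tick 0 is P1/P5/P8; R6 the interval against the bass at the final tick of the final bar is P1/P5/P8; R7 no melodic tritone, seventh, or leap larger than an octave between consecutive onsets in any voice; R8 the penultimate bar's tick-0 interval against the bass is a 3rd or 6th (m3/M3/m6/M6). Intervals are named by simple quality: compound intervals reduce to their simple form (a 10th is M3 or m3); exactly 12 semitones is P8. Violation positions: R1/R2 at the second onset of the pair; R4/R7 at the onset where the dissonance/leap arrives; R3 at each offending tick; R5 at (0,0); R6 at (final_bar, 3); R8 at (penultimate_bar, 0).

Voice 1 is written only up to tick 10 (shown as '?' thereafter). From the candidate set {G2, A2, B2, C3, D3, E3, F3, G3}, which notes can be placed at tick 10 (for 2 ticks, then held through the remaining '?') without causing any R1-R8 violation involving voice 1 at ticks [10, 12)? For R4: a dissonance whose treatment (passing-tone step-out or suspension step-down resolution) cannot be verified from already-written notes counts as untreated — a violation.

{B2, D3, E3, G2, G3}

G2: legal
A2: violates R4
B2: legal
C3: violates R4
D3: legal
E3: legal
F3: violates R4
G3: legal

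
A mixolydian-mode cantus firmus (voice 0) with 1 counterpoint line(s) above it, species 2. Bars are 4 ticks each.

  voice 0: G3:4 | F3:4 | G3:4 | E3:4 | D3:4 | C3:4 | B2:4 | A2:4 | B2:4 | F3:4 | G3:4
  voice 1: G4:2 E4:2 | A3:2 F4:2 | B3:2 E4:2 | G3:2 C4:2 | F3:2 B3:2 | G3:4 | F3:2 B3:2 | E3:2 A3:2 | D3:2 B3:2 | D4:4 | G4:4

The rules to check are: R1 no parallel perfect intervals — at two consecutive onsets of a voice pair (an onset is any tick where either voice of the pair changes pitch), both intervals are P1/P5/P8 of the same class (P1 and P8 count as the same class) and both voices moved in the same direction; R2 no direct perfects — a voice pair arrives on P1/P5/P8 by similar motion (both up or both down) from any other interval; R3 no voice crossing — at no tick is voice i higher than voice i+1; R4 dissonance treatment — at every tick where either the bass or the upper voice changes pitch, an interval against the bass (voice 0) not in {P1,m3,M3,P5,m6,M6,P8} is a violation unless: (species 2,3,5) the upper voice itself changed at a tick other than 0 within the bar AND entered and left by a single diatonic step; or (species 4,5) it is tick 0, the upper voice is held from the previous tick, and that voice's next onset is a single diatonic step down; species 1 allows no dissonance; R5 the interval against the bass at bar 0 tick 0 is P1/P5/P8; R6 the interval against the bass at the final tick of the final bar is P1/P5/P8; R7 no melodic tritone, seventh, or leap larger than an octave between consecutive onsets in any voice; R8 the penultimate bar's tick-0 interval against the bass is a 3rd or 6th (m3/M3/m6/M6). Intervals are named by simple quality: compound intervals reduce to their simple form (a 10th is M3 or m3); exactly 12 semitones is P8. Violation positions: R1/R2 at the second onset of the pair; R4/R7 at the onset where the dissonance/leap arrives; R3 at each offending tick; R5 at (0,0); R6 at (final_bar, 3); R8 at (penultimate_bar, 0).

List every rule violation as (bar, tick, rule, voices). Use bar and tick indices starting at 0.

(2, 0, R7, (1,))
(4, 2, R7, (1,))
(5, 0, R2, (0, 1))
(6, 0, R4, (0, 1))
(6, 2, R7, (1,))
(7, 0, R2, (0, 1))
(9, 0, R7, (0,))
(10, 0, R2, (0, 1))

bar 0: v0=G3 v1=G4 downbeat P8
bar 1: v0=F3 v1=A3 downbeat M3
bar 2: v0=G3 v1=B3 downbeat M3
bar 3: v0=E3 v1=G3 downbeat m3
bar 4: v0=D3 v1=F3 downbeat m3
bar 5: v0=C3 v1=G3 downbeat P5
bar 6: v0=B2 v1=F3 downbeat TT
bar 7: v0=A2 v1=E3 downbeat P5
bar 8: v0=B2 v1=D3 downbeat m3
bar 9: v0=F3 v1=D4 downbeat M6
bar 10: v0=G3 v1=G4 downbeat P8
  -> R7 @ bar 2 tick 0 v(1,): F4->B3 leap 6st
  -> R7 @ bar 4 tick 2 v(1,): F3->B3 leap 6st
  -> R2 @ bar 5 tick 0 v(0, 1): D3/B3 M6 -> C3/G3 P5 similar
  -> R4 @ bar 6 tick 0 v(0, 1): B2/F3 TT untreated
  -> R7 @ bar 6 tick 2 v(1,): F3->B3 leap 6st
  -> R2 @ bar 7 tick 0 v(0, 1): B2/B3 P8 -> A2/E3 P5 similar
  -> R7 @ bar 9 tick 0 v(0,): B2->F3 leap 6st
  -> R2 @ bar 10 tick 0 v(0, 1): F3/D4 M6 -> G3/G4 P8 similar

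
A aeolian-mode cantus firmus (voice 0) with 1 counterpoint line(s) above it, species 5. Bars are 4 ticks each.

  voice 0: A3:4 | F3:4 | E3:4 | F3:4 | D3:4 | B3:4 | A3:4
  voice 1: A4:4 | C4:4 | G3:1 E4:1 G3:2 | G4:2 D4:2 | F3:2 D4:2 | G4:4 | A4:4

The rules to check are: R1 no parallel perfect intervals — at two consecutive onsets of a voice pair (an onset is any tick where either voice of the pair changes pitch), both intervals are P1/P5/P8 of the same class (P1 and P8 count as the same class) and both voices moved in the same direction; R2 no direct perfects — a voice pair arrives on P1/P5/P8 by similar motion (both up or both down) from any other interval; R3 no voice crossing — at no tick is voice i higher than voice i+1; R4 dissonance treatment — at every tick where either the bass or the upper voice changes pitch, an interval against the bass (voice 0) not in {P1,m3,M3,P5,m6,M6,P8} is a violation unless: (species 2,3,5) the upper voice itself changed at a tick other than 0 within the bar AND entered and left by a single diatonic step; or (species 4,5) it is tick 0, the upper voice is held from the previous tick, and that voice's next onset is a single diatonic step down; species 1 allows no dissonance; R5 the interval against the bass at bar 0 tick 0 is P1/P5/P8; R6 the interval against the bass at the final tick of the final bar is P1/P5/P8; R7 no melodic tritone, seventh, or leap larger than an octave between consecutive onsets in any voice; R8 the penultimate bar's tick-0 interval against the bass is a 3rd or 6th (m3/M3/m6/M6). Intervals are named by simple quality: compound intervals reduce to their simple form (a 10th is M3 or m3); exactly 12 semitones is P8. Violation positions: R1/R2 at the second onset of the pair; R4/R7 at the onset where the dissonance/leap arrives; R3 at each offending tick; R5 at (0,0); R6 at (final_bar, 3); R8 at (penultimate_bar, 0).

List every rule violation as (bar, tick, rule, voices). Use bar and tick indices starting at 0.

bar 0: v0=A3 v1=A4 downbeat P8
bar 1: v0=F3 v1=C4 downbeat P5
bar 2: v0=E3 v1=G3 downbeat m3
bar 3: v0=F3 v1=G4 downbeat M2
bar 4: v0=D3 v1=F3 downbeat m3
bar 5: v0=B3 v1=G4 downbeat m6
bar 6: v0=A3 v1=A4 downbeat P8
  -> R2 @ bar 1 tick 0 v(0, 1): A3/A4 P8 -> F3/C4 P5 similar
  -> R4 @ bar 3 tick 0 v(0, 1): F3/G4 M2 untreated

(1, 0, R2, (0, 1))
(3, 0, R4, (0, 1))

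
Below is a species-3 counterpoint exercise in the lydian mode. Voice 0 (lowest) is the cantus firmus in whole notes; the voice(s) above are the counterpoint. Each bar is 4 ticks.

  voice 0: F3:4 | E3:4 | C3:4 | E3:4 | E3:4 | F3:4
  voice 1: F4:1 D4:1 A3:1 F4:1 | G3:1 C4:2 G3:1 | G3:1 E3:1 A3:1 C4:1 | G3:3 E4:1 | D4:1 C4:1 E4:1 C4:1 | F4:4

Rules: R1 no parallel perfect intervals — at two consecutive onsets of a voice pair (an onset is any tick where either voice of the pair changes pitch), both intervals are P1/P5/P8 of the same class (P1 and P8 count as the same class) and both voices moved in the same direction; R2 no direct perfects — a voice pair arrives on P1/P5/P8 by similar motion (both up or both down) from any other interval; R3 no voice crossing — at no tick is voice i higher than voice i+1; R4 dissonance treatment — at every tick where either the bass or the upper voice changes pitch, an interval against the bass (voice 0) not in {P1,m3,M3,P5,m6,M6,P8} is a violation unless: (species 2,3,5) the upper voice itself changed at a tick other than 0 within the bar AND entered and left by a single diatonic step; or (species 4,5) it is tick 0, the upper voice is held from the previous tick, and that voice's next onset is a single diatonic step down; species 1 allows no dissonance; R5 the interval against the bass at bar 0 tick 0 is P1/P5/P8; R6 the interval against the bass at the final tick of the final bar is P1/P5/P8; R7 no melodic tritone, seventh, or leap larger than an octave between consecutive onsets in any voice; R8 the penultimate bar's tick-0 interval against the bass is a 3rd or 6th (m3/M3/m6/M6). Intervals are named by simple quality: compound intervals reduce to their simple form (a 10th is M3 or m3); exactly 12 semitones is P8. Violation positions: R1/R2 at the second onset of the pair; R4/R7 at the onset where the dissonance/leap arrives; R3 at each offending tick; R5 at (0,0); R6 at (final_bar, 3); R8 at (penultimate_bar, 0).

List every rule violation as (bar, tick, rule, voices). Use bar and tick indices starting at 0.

(1, 0, R7, (1,))
(4, 0, R4, (0, 1))
(4, 0, R8, (0, 1))
(5, 0, R2, (0, 1))

bar 0: v0=F3 v1=F4 downbeat P8
bar 1: v0=E3 v1=G3 downbeat m3
bar 2: v0=C3 v1=G3 downbeat P5
bar 3: v0=E3 v1=G3 downbeat m3
bar 4: v0=E3 v1=D4 downbeat m7
bar 5: v0=F3 v1=F4 downbeat P8
  -> R7 @ bar 1 tick 0 v(1,): F4->G3 leap 10st
  -> R4 @ bar 4 tick 0 v(0, 1): E3/D4 m7 untreated
  -> R8 @ bar 4 tick 0 v(0, 1): penult m7 not 3rd/6th
  -> R2 @ bar 5 tick 0 v(0, 1): E3/C4 m6 -> F3/F4 P8 similar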